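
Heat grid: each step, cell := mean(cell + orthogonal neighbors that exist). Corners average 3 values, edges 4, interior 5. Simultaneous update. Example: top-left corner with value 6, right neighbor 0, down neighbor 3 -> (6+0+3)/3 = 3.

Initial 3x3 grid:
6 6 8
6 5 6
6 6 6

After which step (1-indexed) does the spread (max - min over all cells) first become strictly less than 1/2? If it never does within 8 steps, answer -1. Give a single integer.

Answer: 3

Derivation:
Step 1: max=20/3, min=23/4, spread=11/12
Step 2: max=115/18, min=35/6, spread=5/9
Step 3: max=6749/1080, min=2113/360, spread=41/108
  -> spread < 1/2 first at step 3
Step 4: max=399883/64800, min=127511/21600, spread=347/1296
Step 5: max=23823101/3888000, min=7697617/1296000, spread=2921/15552
Step 6: max=1422255547/233280000, min=463830599/77760000, spread=24611/186624
Step 7: max=85058255309/13996800000, min=27920816353/4665600000, spread=207329/2239488
Step 8: max=5091608335723/839808000000, min=1679008663991/279936000000, spread=1746635/26873856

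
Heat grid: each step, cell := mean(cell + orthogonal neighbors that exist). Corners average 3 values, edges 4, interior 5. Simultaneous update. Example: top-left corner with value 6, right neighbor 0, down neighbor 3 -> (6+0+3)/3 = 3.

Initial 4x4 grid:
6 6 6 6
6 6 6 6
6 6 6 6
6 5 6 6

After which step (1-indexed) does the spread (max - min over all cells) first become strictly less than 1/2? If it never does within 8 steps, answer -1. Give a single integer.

Answer: 1

Derivation:
Step 1: max=6, min=17/3, spread=1/3
  -> spread < 1/2 first at step 1
Step 2: max=6, min=689/120, spread=31/120
Step 3: max=6, min=6269/1080, spread=211/1080
Step 4: max=6, min=631157/108000, spread=16843/108000
Step 5: max=53921/9000, min=5693357/972000, spread=130111/972000
Step 6: max=3232841/540000, min=171317633/29160000, spread=3255781/29160000
Step 7: max=3228893/540000, min=5148446309/874800000, spread=82360351/874800000
Step 8: max=580693559/97200000, min=154712683109/26244000000, spread=2074577821/26244000000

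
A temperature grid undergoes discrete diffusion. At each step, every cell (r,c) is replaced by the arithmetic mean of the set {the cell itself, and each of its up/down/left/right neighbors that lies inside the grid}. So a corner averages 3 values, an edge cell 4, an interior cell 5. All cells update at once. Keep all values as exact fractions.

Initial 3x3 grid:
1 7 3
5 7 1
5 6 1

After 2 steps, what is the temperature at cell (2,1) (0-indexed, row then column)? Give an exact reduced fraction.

Step 1: cell (2,1) = 19/4
Step 2: cell (2,1) = 359/80
Full grid after step 2:
  40/9 177/40 67/18
  581/120 439/100 109/30
  175/36 359/80 125/36

Answer: 359/80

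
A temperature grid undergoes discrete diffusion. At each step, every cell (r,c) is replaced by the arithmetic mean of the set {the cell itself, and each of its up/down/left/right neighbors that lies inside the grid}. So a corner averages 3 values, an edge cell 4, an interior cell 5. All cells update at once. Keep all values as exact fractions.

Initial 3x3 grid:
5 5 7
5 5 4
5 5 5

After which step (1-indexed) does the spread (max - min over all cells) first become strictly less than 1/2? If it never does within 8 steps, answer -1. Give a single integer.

Answer: 2

Derivation:
Step 1: max=11/2, min=14/3, spread=5/6
Step 2: max=193/36, min=73/15, spread=89/180
  -> spread < 1/2 first at step 2
Step 3: max=37433/7200, min=889/180, spread=1873/7200
Step 4: max=669181/129600, min=268597/54000, spread=122741/648000
Step 5: max=132686897/25920000, min=359879/72000, spread=3130457/25920000
Step 6: max=2381987029/466560000, min=244032637/48600000, spread=196368569/2332800000
Step 7: max=142457270063/27993600000, min=11735099849/2332800000, spread=523543/8957952
Step 8: max=8535364378861/1679616000000, min=117589568413/23328000000, spread=4410589/107495424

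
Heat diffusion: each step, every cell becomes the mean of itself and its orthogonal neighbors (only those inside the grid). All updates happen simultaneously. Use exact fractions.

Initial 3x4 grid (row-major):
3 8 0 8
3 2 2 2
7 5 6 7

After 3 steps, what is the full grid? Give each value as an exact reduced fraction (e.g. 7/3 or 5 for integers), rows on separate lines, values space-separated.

After step 1:
  14/3 13/4 9/2 10/3
  15/4 4 12/5 19/4
  5 5 5 5
After step 2:
  35/9 197/48 809/240 151/36
  209/48 92/25 413/100 929/240
  55/12 19/4 87/20 59/12
After step 3:
  889/216 27079/7200 28439/7200 4117/1080
  59423/14400 12611/3000 11641/3000 61603/14400
  73/16 5209/1200 1361/300 1051/240

Answer: 889/216 27079/7200 28439/7200 4117/1080
59423/14400 12611/3000 11641/3000 61603/14400
73/16 5209/1200 1361/300 1051/240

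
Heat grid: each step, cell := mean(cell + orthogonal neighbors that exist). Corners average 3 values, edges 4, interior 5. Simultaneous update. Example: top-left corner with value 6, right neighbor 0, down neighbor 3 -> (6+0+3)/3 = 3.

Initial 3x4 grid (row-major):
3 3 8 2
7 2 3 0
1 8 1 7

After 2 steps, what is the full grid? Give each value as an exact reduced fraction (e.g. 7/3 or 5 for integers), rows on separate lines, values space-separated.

After step 1:
  13/3 4 4 10/3
  13/4 23/5 14/5 3
  16/3 3 19/4 8/3
After step 2:
  139/36 127/30 53/15 31/9
  1051/240 353/100 383/100 59/20
  139/36 1061/240 793/240 125/36

Answer: 139/36 127/30 53/15 31/9
1051/240 353/100 383/100 59/20
139/36 1061/240 793/240 125/36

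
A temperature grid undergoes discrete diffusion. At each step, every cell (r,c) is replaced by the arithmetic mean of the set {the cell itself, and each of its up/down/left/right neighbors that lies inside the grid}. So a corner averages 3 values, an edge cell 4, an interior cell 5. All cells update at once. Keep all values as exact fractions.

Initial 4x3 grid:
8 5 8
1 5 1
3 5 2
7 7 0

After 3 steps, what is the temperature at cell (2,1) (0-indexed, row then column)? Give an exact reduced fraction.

Step 1: cell (2,1) = 22/5
Step 2: cell (2,1) = 371/100
Step 3: cell (2,1) = 6181/1500
Full grid after step 3:
  10099/2160 35123/7200 4817/1080
  32953/7200 24749/6000 14789/3600
  30913/7200 6181/1500 1037/300
  2491/540 58391/14400 2653/720

Answer: 6181/1500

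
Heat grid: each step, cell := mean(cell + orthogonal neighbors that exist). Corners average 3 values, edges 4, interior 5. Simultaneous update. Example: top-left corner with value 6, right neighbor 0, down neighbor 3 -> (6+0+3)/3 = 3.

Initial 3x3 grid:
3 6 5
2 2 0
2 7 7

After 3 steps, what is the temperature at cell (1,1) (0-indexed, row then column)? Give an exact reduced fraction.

Answer: 21991/6000

Derivation:
Step 1: cell (1,1) = 17/5
Step 2: cell (1,1) = 353/100
Step 3: cell (1,1) = 21991/6000
Full grid after step 3:
  7369/2160 12817/3600 4037/1080
  48793/14400 21991/6000 27509/7200
  7759/2160 27509/7200 544/135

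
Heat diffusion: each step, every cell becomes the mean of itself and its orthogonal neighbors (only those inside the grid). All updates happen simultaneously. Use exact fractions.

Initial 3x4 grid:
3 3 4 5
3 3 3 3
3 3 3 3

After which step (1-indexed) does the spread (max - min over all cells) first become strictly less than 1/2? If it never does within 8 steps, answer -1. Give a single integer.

Answer: 4

Derivation:
Step 1: max=4, min=3, spread=1
Step 2: max=15/4, min=3, spread=3/4
Step 3: max=143/40, min=3, spread=23/40
Step 4: max=25063/7200, min=5447/1800, spread=131/288
  -> spread < 1/2 first at step 4
Step 5: max=1474597/432000, min=330053/108000, spread=30877/86400
Step 6: max=29102501/8640000, min=1110199/360000, spread=98309/345600
Step 7: max=5186393477/1555200000, min=151072811/48600000, spread=14082541/62208000
Step 8: max=308889822143/93312000000, min=4561760137/1458000000, spread=135497387/746496000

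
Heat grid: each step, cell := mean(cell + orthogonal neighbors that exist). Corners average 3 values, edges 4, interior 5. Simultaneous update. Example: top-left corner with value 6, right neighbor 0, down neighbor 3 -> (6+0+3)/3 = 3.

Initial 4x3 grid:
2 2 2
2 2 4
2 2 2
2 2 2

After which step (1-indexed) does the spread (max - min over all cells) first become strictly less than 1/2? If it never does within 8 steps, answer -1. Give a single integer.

Answer: 3

Derivation:
Step 1: max=8/3, min=2, spread=2/3
Step 2: max=151/60, min=2, spread=31/60
Step 3: max=1291/540, min=2, spread=211/540
  -> spread < 1/2 first at step 3
Step 4: max=124897/54000, min=1847/900, spread=14077/54000
Step 5: max=1112407/486000, min=111683/54000, spread=5363/24300
Step 6: max=32900809/14580000, min=62869/30000, spread=93859/583200
Step 7: max=1959874481/874800000, min=102536467/48600000, spread=4568723/34992000
Step 8: max=116756435629/52488000000, min=3097618889/1458000000, spread=8387449/83980800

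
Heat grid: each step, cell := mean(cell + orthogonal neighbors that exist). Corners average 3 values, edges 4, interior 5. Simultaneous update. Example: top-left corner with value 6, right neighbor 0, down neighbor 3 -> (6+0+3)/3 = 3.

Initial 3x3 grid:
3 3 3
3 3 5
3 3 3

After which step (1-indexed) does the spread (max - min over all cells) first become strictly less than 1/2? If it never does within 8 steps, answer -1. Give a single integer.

Step 1: max=11/3, min=3, spread=2/3
Step 2: max=427/120, min=3, spread=67/120
Step 3: max=3677/1080, min=307/100, spread=1807/5400
  -> spread < 1/2 first at step 3
Step 4: max=1453963/432000, min=8461/2700, spread=33401/144000
Step 5: max=12893933/3888000, min=853391/270000, spread=3025513/19440000
Step 6: max=5130526867/1555200000, min=45955949/14400000, spread=53531/497664
Step 7: max=305968925849/93312000000, min=12455116051/3888000000, spread=450953/5971968
Step 8: max=18305063560603/5598720000000, min=1500688610519/466560000000, spread=3799043/71663616

Answer: 3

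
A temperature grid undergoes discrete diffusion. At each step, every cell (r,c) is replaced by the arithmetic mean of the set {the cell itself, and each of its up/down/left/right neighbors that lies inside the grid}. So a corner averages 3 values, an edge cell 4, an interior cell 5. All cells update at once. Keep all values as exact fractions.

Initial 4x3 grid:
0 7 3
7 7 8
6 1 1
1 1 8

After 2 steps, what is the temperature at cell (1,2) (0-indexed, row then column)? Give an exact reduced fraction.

Answer: 85/16

Derivation:
Step 1: cell (1,2) = 19/4
Step 2: cell (1,2) = 85/16
Full grid after step 2:
  167/36 251/48 5
  233/48 116/25 85/16
  877/240 101/25 947/240
  55/18 239/80 127/36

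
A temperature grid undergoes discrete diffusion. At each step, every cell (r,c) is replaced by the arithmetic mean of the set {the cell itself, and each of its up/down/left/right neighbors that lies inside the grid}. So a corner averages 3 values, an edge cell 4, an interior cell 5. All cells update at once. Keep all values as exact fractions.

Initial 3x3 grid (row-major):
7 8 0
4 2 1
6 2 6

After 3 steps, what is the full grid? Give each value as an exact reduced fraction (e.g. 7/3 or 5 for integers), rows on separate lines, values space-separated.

After step 1:
  19/3 17/4 3
  19/4 17/5 9/4
  4 4 3
After step 2:
  46/9 1019/240 19/6
  1109/240 373/100 233/80
  17/4 18/5 37/12
After step 3:
  629/135 58513/14400 413/120
  63763/14400 22931/6000 5157/1600
  2993/720 4399/1200 2303/720

Answer: 629/135 58513/14400 413/120
63763/14400 22931/6000 5157/1600
2993/720 4399/1200 2303/720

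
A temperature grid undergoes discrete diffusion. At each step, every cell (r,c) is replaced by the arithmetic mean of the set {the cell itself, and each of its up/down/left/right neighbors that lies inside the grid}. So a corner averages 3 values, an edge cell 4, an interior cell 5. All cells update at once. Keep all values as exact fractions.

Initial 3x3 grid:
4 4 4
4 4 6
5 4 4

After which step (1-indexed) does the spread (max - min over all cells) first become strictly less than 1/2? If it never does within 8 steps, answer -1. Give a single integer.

Step 1: max=14/3, min=4, spread=2/3
Step 2: max=547/120, min=49/12, spread=19/40
  -> spread < 1/2 first at step 2
Step 3: max=9679/2160, min=3023/720, spread=61/216
Step 4: max=573113/129600, min=182521/43200, spread=511/2592
Step 5: max=34252111/7776000, min=11058287/2592000, spread=4309/31104
Step 6: max=2043591017/466560000, min=666074089/155520000, spread=36295/373248
Step 7: max=122277658399/27993600000, min=40122192383/9331200000, spread=305773/4478976
Step 8: max=7317973692953/1679616000000, min=2412491741401/559872000000, spread=2575951/53747712

Answer: 2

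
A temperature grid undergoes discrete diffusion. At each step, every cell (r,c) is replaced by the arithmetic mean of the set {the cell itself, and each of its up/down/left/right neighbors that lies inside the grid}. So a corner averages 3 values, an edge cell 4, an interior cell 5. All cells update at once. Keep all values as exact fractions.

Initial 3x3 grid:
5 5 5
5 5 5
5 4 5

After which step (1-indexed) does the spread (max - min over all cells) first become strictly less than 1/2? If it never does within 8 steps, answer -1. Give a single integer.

Answer: 1

Derivation:
Step 1: max=5, min=14/3, spread=1/3
  -> spread < 1/2 first at step 1
Step 2: max=5, min=1133/240, spread=67/240
Step 3: max=993/200, min=10363/2160, spread=1807/10800
Step 4: max=26639/5400, min=4162037/864000, spread=33401/288000
Step 5: max=2656609/540000, min=37650067/7776000, spread=3025513/38880000
Step 6: max=141244051/28800000, min=15087073133/3110400000, spread=53531/995328
Step 7: max=38088883949/7776000000, min=907087074151/186624000000, spread=450953/11943936
Step 8: max=4564591389481/933120000000, min=54478296439397/11197440000000, spread=3799043/143327232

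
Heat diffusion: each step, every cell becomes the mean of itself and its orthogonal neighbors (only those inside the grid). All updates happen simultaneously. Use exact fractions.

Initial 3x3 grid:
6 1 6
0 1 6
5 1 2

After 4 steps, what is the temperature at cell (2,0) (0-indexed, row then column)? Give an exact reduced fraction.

Answer: 109177/43200

Derivation:
Step 1: cell (2,0) = 2
Step 2: cell (2,0) = 29/12
Step 3: cell (2,0) = 557/240
Step 4: cell (2,0) = 109177/43200
Full grid after step 4:
  184253/64800 1294451/432000 421531/129600
  562163/216000 517837/180000 2623277/864000
  109177/43200 756509/288000 31313/10800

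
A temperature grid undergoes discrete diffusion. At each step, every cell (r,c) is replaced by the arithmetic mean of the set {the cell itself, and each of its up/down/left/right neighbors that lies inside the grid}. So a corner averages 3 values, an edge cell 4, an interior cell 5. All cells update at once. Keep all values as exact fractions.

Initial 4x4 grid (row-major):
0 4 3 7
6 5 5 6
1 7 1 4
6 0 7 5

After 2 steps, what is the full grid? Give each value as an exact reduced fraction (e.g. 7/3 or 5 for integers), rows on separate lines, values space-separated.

After step 1:
  10/3 3 19/4 16/3
  3 27/5 4 11/2
  5 14/5 24/5 4
  7/3 5 13/4 16/3
After step 2:
  28/9 989/240 205/48 187/36
  251/60 91/25 489/100 113/24
  197/60 23/5 377/100 589/120
  37/9 803/240 1103/240 151/36

Answer: 28/9 989/240 205/48 187/36
251/60 91/25 489/100 113/24
197/60 23/5 377/100 589/120
37/9 803/240 1103/240 151/36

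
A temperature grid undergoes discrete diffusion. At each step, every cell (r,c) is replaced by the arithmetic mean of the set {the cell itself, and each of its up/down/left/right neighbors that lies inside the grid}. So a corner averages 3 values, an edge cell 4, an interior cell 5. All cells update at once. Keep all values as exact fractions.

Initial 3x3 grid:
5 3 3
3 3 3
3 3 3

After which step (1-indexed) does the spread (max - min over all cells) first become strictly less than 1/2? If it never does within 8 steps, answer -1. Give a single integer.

Step 1: max=11/3, min=3, spread=2/3
Step 2: max=32/9, min=3, spread=5/9
Step 3: max=365/108, min=3, spread=41/108
  -> spread < 1/2 first at step 3
Step 4: max=21571/6480, min=551/180, spread=347/1296
Step 5: max=1273337/388800, min=5557/1800, spread=2921/15552
Step 6: max=75812539/23328000, min=673483/216000, spread=24611/186624
Step 7: max=4517762033/1399680000, min=15236741/4860000, spread=207329/2239488
Step 8: max=269972352451/83980800000, min=816401599/259200000, spread=1746635/26873856

Answer: 3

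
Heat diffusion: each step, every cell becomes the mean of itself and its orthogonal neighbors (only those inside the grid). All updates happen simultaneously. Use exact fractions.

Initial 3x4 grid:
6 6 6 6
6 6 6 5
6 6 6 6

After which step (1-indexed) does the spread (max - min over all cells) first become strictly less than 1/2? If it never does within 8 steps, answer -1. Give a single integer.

Answer: 1

Derivation:
Step 1: max=6, min=17/3, spread=1/3
  -> spread < 1/2 first at step 1
Step 2: max=6, min=1373/240, spread=67/240
Step 3: max=6, min=12523/2160, spread=437/2160
Step 4: max=5991/1000, min=5026469/864000, spread=29951/172800
Step 5: max=20171/3375, min=45440179/7776000, spread=206761/1555200
Step 6: max=32234329/5400000, min=18206204429/3110400000, spread=14430763/124416000
Step 7: max=2574347273/432000000, min=1094636258311/186624000000, spread=139854109/1492992000
Step 8: max=231428771023/38880000000, min=65762168109749/11197440000000, spread=7114543559/89579520000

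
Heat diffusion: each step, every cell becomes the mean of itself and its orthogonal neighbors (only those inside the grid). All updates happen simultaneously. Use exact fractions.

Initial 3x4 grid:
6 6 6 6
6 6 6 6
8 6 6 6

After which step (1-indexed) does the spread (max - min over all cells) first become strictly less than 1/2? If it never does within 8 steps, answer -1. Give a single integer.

Answer: 3

Derivation:
Step 1: max=20/3, min=6, spread=2/3
Step 2: max=59/9, min=6, spread=5/9
Step 3: max=689/108, min=6, spread=41/108
  -> spread < 1/2 first at step 3
Step 4: max=81977/12960, min=6, spread=4217/12960
Step 5: max=4874749/777600, min=21679/3600, spread=38417/155520
Step 6: max=291136211/46656000, min=434597/72000, spread=1903471/9331200
Step 7: max=17397149089/2799360000, min=13075759/2160000, spread=18038617/111974400
Step 8: max=1041037782851/167961600000, min=1179326759/194400000, spread=883978523/6718464000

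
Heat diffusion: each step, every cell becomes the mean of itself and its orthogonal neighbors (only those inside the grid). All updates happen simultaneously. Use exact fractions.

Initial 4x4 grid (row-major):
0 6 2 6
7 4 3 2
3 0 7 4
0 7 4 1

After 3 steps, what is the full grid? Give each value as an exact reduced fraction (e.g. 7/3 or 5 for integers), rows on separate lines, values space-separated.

Answer: 1597/432 26483/7200 27107/7200 3913/1080
6407/1800 22067/6000 11113/3000 26327/7200
5957/1800 2177/600 7267/2000 8813/2400
3601/1080 12199/3600 4489/1200 859/240

Derivation:
After step 1:
  13/3 3 17/4 10/3
  7/2 4 18/5 15/4
  5/2 21/5 18/5 7/2
  10/3 11/4 19/4 3
After step 2:
  65/18 187/48 851/240 34/9
  43/12 183/50 96/25 851/240
  203/60 341/100 393/100 277/80
  103/36 451/120 141/40 15/4
After step 3:
  1597/432 26483/7200 27107/7200 3913/1080
  6407/1800 22067/6000 11113/3000 26327/7200
  5957/1800 2177/600 7267/2000 8813/2400
  3601/1080 12199/3600 4489/1200 859/240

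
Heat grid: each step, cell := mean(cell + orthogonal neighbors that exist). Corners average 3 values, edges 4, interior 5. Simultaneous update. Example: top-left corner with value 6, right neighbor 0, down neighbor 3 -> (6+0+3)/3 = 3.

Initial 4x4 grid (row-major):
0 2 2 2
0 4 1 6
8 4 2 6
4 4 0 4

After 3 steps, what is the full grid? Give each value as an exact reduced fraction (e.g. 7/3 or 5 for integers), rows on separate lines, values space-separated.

After step 1:
  2/3 2 7/4 10/3
  3 11/5 3 15/4
  4 22/5 13/5 9/2
  16/3 3 5/2 10/3
After step 2:
  17/9 397/240 121/48 53/18
  37/15 73/25 133/50 175/48
  251/60 81/25 17/5 851/240
  37/9 457/120 343/120 31/9
After step 3:
  4327/2160 16171/7200 17603/7200 82/27
  10313/3600 15529/6000 1136/375 23033/7200
  12601/3600 10531/3000 3769/1200 5053/1440
  4357/1080 1577/450 152/45 7091/2160

Answer: 4327/2160 16171/7200 17603/7200 82/27
10313/3600 15529/6000 1136/375 23033/7200
12601/3600 10531/3000 3769/1200 5053/1440
4357/1080 1577/450 152/45 7091/2160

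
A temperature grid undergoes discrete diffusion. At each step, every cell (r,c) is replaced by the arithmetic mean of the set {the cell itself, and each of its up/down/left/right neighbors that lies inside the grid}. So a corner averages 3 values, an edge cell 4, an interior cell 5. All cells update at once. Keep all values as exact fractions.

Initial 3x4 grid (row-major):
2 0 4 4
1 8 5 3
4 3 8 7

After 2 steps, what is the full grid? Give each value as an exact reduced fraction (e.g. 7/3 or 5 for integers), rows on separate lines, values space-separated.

After step 1:
  1 7/2 13/4 11/3
  15/4 17/5 28/5 19/4
  8/3 23/4 23/4 6
After step 2:
  11/4 223/80 961/240 35/9
  649/240 22/5 91/20 1201/240
  73/18 527/120 231/40 11/2

Answer: 11/4 223/80 961/240 35/9
649/240 22/5 91/20 1201/240
73/18 527/120 231/40 11/2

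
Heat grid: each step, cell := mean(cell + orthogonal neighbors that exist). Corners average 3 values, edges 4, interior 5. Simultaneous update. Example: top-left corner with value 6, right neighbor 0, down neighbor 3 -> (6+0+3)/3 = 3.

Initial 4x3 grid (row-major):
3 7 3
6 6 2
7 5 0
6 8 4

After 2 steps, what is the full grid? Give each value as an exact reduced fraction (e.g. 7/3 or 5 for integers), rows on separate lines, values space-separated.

After step 1:
  16/3 19/4 4
  11/2 26/5 11/4
  6 26/5 11/4
  7 23/4 4
After step 2:
  187/36 1157/240 23/6
  661/120 117/25 147/40
  237/40 249/50 147/40
  25/4 439/80 25/6

Answer: 187/36 1157/240 23/6
661/120 117/25 147/40
237/40 249/50 147/40
25/4 439/80 25/6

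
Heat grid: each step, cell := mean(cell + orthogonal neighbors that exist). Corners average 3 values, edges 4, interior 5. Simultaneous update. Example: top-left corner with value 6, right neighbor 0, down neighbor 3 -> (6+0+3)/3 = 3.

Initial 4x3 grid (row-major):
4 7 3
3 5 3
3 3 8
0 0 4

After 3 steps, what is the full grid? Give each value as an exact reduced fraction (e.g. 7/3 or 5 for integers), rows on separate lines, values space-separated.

After step 1:
  14/3 19/4 13/3
  15/4 21/5 19/4
  9/4 19/5 9/2
  1 7/4 4
After step 2:
  79/18 359/80 83/18
  223/60 17/4 1067/240
  27/10 33/10 341/80
  5/3 211/80 41/12
After step 3:
  9067/2160 1419/320 1219/270
  271/72 101/25 1265/288
  683/240 343/100 617/160
  1681/720 529/192 619/180

Answer: 9067/2160 1419/320 1219/270
271/72 101/25 1265/288
683/240 343/100 617/160
1681/720 529/192 619/180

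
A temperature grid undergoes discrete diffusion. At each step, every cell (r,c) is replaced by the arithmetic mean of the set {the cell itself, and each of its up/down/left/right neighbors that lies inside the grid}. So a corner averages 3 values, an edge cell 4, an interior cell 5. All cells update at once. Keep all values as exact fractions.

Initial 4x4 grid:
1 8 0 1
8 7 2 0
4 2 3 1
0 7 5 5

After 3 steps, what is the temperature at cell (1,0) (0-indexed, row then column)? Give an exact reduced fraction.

Step 1: cell (1,0) = 5
Step 2: cell (1,0) = 587/120
Step 3: cell (1,0) = 16427/3600
Full grid after step 3:
  10249/2160 28789/7200 19829/7200 941/540
  16427/3600 24451/6000 1076/375 14519/7200
  14903/3600 2993/750 19429/6000 19591/7200
  2149/540 13823/3600 13403/3600 6991/2160

Answer: 16427/3600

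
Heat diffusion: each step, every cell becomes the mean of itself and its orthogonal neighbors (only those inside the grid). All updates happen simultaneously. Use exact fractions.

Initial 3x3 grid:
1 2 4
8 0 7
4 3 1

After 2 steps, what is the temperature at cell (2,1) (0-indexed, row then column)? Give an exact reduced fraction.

Step 1: cell (2,1) = 2
Step 2: cell (2,1) = 11/3
Full grid after step 2:
  26/9 55/16 109/36
  191/48 14/5 15/4
  41/12 11/3 26/9

Answer: 11/3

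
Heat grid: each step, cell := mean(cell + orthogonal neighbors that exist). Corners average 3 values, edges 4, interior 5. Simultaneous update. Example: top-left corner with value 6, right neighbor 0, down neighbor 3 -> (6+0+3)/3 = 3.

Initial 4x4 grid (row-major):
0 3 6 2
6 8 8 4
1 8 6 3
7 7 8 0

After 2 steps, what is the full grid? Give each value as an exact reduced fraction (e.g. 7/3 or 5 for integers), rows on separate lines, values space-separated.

After step 1:
  3 17/4 19/4 4
  15/4 33/5 32/5 17/4
  11/2 6 33/5 13/4
  5 15/2 21/4 11/3
After step 2:
  11/3 93/20 97/20 13/3
  377/80 27/5 143/25 179/40
  81/16 161/25 11/2 533/120
  6 95/16 1381/240 73/18

Answer: 11/3 93/20 97/20 13/3
377/80 27/5 143/25 179/40
81/16 161/25 11/2 533/120
6 95/16 1381/240 73/18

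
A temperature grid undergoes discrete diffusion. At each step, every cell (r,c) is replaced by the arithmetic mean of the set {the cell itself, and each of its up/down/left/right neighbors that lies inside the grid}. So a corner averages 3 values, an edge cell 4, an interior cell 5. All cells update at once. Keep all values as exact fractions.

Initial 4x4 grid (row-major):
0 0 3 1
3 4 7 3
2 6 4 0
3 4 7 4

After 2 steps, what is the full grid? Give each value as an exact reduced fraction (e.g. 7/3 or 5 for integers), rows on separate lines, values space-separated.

Answer: 5/3 19/8 331/120 47/18
43/16 81/25 37/10 361/120
51/16 213/50 41/10 419/120
23/6 67/16 1093/240 67/18

Derivation:
After step 1:
  1 7/4 11/4 7/3
  9/4 4 21/5 11/4
  7/2 4 24/5 11/4
  3 5 19/4 11/3
After step 2:
  5/3 19/8 331/120 47/18
  43/16 81/25 37/10 361/120
  51/16 213/50 41/10 419/120
  23/6 67/16 1093/240 67/18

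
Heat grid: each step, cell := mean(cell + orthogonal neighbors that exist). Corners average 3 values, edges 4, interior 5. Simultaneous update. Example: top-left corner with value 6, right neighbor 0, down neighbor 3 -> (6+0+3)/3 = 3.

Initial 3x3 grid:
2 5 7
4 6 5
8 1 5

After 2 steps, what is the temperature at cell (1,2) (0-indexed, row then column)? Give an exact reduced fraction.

Step 1: cell (1,2) = 23/4
Step 2: cell (1,2) = 1157/240
Full grid after step 2:
  41/9 139/30 197/36
  43/10 499/100 1157/240
  43/9 43/10 173/36

Answer: 1157/240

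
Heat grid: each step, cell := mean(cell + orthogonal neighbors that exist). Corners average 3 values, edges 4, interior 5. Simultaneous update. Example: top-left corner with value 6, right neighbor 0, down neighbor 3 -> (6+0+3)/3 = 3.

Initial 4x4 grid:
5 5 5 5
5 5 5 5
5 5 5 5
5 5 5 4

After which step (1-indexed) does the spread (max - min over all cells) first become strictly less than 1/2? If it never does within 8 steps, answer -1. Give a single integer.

Step 1: max=5, min=14/3, spread=1/3
  -> spread < 1/2 first at step 1
Step 2: max=5, min=85/18, spread=5/18
Step 3: max=5, min=1039/216, spread=41/216
Step 4: max=5, min=31357/6480, spread=1043/6480
Step 5: max=5, min=946447/194400, spread=25553/194400
Step 6: max=89921/18000, min=28488541/5832000, spread=645863/5832000
Step 7: max=599029/120000, min=857158309/174960000, spread=16225973/174960000
Step 8: max=269299/54000, min=25766522017/5248800000, spread=409340783/5248800000

Answer: 1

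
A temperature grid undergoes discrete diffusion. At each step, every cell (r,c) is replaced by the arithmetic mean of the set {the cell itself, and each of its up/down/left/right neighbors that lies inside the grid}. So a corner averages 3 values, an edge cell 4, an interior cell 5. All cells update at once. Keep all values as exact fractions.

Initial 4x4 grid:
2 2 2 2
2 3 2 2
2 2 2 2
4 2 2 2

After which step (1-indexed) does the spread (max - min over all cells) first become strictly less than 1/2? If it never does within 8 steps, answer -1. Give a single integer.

Answer: 3

Derivation:
Step 1: max=8/3, min=2, spread=2/3
Step 2: max=23/9, min=2, spread=5/9
Step 3: max=5257/2160, min=813/400, spread=2167/5400
  -> spread < 1/2 first at step 3
Step 4: max=153979/64800, min=14791/7200, spread=1043/3240
Step 5: max=4534609/1944000, min=148849/72000, spread=257843/972000
Step 6: max=26835491/11664000, min=2694671/1296000, spread=645863/2916000
Step 7: max=3983237737/1749600000, min=406524253/194400000, spread=16225973/87480000
Step 8: max=118487948719/52488000000, min=12255681451/5832000000, spread=409340783/2624400000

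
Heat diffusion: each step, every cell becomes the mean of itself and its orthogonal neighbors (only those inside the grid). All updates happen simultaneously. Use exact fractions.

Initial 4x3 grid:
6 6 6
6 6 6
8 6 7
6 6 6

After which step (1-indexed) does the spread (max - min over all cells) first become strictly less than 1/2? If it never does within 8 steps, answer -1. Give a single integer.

Step 1: max=20/3, min=6, spread=2/3
Step 2: max=197/30, min=6, spread=17/30
Step 3: max=871/135, min=437/72, spread=413/1080
  -> spread < 1/2 first at step 3
Step 4: max=25831/4050, min=18391/3000, spread=20063/81000
Step 5: max=6194471/972000, min=1991647/324000, spread=21953/97200
Step 6: max=184968677/29160000, min=15010771/2430000, spread=193577/1166400
Step 7: max=11077673443/1749600000, min=1804946953/291600000, spread=9919669/69984000
Step 8: max=663058244387/104976000000, min=13570935469/2187000000, spread=18645347/167961600

Answer: 3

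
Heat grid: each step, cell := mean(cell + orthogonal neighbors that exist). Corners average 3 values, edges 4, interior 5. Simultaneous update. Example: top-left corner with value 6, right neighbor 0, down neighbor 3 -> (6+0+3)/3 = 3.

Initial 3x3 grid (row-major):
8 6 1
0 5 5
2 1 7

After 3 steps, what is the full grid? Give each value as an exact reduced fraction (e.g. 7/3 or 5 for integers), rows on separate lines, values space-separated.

Answer: 8599/2160 15587/3600 171/40
52523/14400 1873/500 30299/7200
1099/360 51223/14400 8189/2160

Derivation:
After step 1:
  14/3 5 4
  15/4 17/5 9/2
  1 15/4 13/3
After step 2:
  161/36 64/15 9/2
  769/240 102/25 487/120
  17/6 749/240 151/36
After step 3:
  8599/2160 15587/3600 171/40
  52523/14400 1873/500 30299/7200
  1099/360 51223/14400 8189/2160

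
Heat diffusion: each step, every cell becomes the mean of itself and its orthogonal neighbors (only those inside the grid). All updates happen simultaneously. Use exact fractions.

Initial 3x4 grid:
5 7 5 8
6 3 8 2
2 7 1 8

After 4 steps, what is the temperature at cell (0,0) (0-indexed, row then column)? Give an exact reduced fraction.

Step 1: cell (0,0) = 6
Step 2: cell (0,0) = 5
Step 3: cell (0,0) = 109/20
Step 4: cell (0,0) = 46/9
Full grid after step 4:
  46/9 1309/240 19141/3600 8039/1440
  7327/1440 19677/4000 96409/18000 444589/86400
  4031/864 4751/960 208067/43200 33403/6480

Answer: 46/9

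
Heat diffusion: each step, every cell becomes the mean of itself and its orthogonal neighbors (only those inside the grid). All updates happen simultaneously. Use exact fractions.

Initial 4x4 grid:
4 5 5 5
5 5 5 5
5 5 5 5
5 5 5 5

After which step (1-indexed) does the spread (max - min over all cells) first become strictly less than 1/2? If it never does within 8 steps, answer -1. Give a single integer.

Answer: 1

Derivation:
Step 1: max=5, min=14/3, spread=1/3
  -> spread < 1/2 first at step 1
Step 2: max=5, min=85/18, spread=5/18
Step 3: max=5, min=1039/216, spread=41/216
Step 4: max=5, min=31357/6480, spread=1043/6480
Step 5: max=5, min=946447/194400, spread=25553/194400
Step 6: max=89921/18000, min=28488541/5832000, spread=645863/5832000
Step 7: max=599029/120000, min=857158309/174960000, spread=16225973/174960000
Step 8: max=269299/54000, min=25766522017/5248800000, spread=409340783/5248800000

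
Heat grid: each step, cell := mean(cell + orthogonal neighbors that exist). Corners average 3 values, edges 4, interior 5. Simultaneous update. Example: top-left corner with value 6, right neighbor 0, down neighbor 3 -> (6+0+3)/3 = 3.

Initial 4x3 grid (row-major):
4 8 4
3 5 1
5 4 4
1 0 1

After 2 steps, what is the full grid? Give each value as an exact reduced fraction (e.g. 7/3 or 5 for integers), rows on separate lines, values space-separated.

Answer: 29/6 1127/240 157/36
167/40 104/25 109/30
131/40 301/100 169/60
9/4 263/120 17/9

Derivation:
After step 1:
  5 21/4 13/3
  17/4 21/5 7/2
  13/4 18/5 5/2
  2 3/2 5/3
After step 2:
  29/6 1127/240 157/36
  167/40 104/25 109/30
  131/40 301/100 169/60
  9/4 263/120 17/9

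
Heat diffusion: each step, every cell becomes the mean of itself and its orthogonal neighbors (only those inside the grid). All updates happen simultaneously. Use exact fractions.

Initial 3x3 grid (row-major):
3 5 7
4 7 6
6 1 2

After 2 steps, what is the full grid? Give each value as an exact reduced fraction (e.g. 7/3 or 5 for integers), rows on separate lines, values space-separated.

Answer: 29/6 201/40 17/3
259/60 123/25 191/40
38/9 229/60 25/6

Derivation:
After step 1:
  4 11/2 6
  5 23/5 11/2
  11/3 4 3
After step 2:
  29/6 201/40 17/3
  259/60 123/25 191/40
  38/9 229/60 25/6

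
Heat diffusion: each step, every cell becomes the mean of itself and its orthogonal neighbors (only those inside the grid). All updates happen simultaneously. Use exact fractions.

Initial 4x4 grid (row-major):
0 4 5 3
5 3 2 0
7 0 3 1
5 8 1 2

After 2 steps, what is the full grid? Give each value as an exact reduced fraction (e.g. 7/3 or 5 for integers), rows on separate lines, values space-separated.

Answer: 13/4 123/40 353/120 23/9
69/20 327/100 59/25 31/15
283/60 323/100 66/25 43/30
173/36 67/15 73/30 19/9

Derivation:
After step 1:
  3 3 7/2 8/3
  15/4 14/5 13/5 3/2
  17/4 21/5 7/5 3/2
  20/3 7/2 7/2 4/3
After step 2:
  13/4 123/40 353/120 23/9
  69/20 327/100 59/25 31/15
  283/60 323/100 66/25 43/30
  173/36 67/15 73/30 19/9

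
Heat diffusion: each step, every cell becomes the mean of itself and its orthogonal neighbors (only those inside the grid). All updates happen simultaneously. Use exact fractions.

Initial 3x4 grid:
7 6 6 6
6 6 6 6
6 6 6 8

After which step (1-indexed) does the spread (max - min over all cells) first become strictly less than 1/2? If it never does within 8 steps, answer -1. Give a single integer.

Step 1: max=20/3, min=6, spread=2/3
Step 2: max=59/9, min=97/16, spread=71/144
  -> spread < 1/2 first at step 2
Step 3: max=689/108, min=881/144, spread=113/432
Step 4: max=81977/12960, min=17683/2880, spread=4807/25920
Step 5: max=4883281/777600, min=63787853/10368000, spread=3967681/31104000
Step 6: max=291977639/46656000, min=574437923/93312000, spread=1903471/18662400
Step 7: max=17472160921/2799360000, min=34493356417/5598720000, spread=18038617/223948800
Step 8: max=1046622142739/167961600000, min=2071144822403/335923200000, spread=883978523/13436928000

Answer: 2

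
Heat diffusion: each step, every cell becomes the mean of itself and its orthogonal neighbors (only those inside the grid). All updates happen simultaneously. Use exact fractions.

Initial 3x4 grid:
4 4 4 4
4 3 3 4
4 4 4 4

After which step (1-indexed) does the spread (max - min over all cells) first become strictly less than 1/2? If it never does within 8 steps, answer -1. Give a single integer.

Step 1: max=4, min=18/5, spread=2/5
  -> spread < 1/2 first at step 1
Step 2: max=307/80, min=369/100, spread=59/400
Step 3: max=2747/720, min=7507/2000, spread=139/2250
Step 4: max=1093147/288000, min=452213/120000, spread=39179/1440000
Step 5: max=9820277/2592000, min=27194767/7200000, spread=377011/32400000
Step 6: max=3924929107/1036800000, min=1632939053/432000000, spread=29376899/5184000000
Step 7: max=235393971113/62208000000, min=98014894327/25920000000, spread=791123641/311040000000
Step 8: max=14121070489867/3732480000000, min=5881847867093/1555200000000, spread=23178044219/18662400000000

Answer: 1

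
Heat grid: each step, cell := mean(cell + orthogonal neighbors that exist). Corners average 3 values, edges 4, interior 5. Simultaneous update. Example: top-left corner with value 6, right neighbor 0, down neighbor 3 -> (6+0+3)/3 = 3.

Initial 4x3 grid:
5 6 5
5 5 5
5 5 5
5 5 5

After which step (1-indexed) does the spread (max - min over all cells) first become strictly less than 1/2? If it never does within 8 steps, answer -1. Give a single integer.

Step 1: max=16/3, min=5, spread=1/3
  -> spread < 1/2 first at step 1
Step 2: max=1267/240, min=5, spread=67/240
Step 3: max=11237/2160, min=5, spread=437/2160
Step 4: max=4477531/864000, min=5009/1000, spread=29951/172800
Step 5: max=40095821/7776000, min=16954/3375, spread=206761/1555200
Step 6: max=16008195571/3110400000, min=27165671/5400000, spread=14430763/124416000
Step 7: max=958227741689/186624000000, min=2177652727/432000000, spread=139854109/1492992000
Step 8: max=57409671890251/11197440000000, min=196251228977/38880000000, spread=7114543559/89579520000

Answer: 1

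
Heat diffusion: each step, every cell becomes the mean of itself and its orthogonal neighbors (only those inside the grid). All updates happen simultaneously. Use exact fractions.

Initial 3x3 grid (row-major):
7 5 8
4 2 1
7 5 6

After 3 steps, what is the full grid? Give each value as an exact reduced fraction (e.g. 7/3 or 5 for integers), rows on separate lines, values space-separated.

After step 1:
  16/3 11/2 14/3
  5 17/5 17/4
  16/3 5 4
After step 2:
  95/18 189/40 173/36
  143/30 463/100 979/240
  46/9 133/30 53/12
After step 3:
  5317/1080 11663/2400 9799/2160
  17807/3600 27161/6000 64553/14400
  644/135 4183/900 3103/720

Answer: 5317/1080 11663/2400 9799/2160
17807/3600 27161/6000 64553/14400
644/135 4183/900 3103/720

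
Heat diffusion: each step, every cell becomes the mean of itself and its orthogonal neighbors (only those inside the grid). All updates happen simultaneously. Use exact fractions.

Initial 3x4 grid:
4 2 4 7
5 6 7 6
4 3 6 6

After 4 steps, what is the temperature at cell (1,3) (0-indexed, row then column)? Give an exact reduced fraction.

Step 1: cell (1,3) = 13/2
Step 2: cell (1,3) = 719/120
Step 3: cell (1,3) = 41749/7200
Step 4: cell (1,3) = 2442911/432000
Full grid after step 4:
  572093/129600 504689/108000 559799/108000 357859/64800
  3856117/864000 1725653/360000 29777/5625 2442911/432000
  198481/43200 351001/72000 387241/72000 30707/5400

Answer: 2442911/432000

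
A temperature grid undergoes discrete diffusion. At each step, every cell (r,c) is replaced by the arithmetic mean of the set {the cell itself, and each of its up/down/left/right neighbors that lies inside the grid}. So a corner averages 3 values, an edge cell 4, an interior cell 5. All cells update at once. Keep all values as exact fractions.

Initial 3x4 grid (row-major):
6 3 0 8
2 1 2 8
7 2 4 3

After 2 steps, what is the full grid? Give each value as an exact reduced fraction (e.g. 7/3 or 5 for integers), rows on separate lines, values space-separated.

Answer: 61/18 137/48 169/48 83/18
10/3 3 13/4 223/48
67/18 143/48 57/16 13/3

Derivation:
After step 1:
  11/3 5/2 13/4 16/3
  4 2 3 21/4
  11/3 7/2 11/4 5
After step 2:
  61/18 137/48 169/48 83/18
  10/3 3 13/4 223/48
  67/18 143/48 57/16 13/3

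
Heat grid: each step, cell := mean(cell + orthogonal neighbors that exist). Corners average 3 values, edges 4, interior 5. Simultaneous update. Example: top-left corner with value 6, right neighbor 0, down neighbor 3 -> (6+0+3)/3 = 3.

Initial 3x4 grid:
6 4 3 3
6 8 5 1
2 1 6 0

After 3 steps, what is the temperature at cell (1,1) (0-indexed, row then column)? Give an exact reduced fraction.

Answer: 26117/6000

Derivation:
Step 1: cell (1,1) = 24/5
Step 2: cell (1,1) = 122/25
Step 3: cell (1,1) = 26117/6000
Full grid after step 3:
  5329/1080 17107/3600 6851/1800 6941/2160
  34469/7200 26117/6000 11381/3000 42713/14400
  3041/720 9863/2400 24329/7200 3223/1080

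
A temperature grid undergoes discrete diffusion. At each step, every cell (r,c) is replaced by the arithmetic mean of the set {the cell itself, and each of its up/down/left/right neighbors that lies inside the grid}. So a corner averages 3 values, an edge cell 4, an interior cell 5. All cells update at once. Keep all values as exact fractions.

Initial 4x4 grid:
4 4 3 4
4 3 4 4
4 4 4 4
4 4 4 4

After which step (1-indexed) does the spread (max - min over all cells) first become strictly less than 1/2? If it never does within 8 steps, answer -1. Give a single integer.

Answer: 2

Derivation:
Step 1: max=4, min=7/2, spread=1/2
Step 2: max=4, min=871/240, spread=89/240
  -> spread < 1/2 first at step 2
Step 3: max=4, min=8899/2400, spread=701/2400
Step 4: max=15851/4000, min=161831/43200, spread=46799/216000
Step 5: max=213329/54000, min=8143303/2160000, spread=389857/2160000
Step 6: max=212273/54000, min=736640041/194400000, spread=27542759/194400000
Step 7: max=19049989/4860000, min=7386828799/1944000000, spread=77722267/648000000
Step 8: max=18998729029/4860000000, min=222277622899/58320000000, spread=5707125449/58320000000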